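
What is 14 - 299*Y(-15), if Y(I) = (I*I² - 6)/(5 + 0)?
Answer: 1010989/5 ≈ 2.0220e+5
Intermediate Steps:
Y(I) = -6/5 + I³/5 (Y(I) = (I³ - 6)/5 = (-6 + I³)*(⅕) = -6/5 + I³/5)
14 - 299*Y(-15) = 14 - 299*(-6/5 + (⅕)*(-15)³) = 14 - 299*(-6/5 + (⅕)*(-3375)) = 14 - 299*(-6/5 - 675) = 14 - 299*(-3381/5) = 14 + 1010919/5 = 1010989/5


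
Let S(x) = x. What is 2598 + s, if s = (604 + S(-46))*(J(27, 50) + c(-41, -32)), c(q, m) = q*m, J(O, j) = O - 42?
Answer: 726324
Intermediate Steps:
J(O, j) = -42 + O
c(q, m) = m*q
s = 723726 (s = (604 - 46)*((-42 + 27) - 32*(-41)) = 558*(-15 + 1312) = 558*1297 = 723726)
2598 + s = 2598 + 723726 = 726324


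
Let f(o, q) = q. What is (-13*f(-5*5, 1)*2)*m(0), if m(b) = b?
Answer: 0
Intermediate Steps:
(-13*f(-5*5, 1)*2)*m(0) = -13*2*0 = -26*0 = 0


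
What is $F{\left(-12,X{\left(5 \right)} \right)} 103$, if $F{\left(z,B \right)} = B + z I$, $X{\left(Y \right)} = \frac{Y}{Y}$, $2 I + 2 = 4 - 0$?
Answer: $-1133$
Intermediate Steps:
$I = 1$ ($I = -1 + \frac{4 - 0}{2} = -1 + \frac{4 + 0}{2} = -1 + \frac{1}{2} \cdot 4 = -1 + 2 = 1$)
$X{\left(Y \right)} = 1$
$F{\left(z,B \right)} = B + z$ ($F{\left(z,B \right)} = B + z 1 = B + z$)
$F{\left(-12,X{\left(5 \right)} \right)} 103 = \left(1 - 12\right) 103 = \left(-11\right) 103 = -1133$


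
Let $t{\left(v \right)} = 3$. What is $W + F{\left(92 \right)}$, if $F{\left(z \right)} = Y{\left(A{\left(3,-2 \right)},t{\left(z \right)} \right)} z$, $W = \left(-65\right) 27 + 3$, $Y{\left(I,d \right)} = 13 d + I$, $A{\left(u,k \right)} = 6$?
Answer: $2388$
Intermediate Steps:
$Y{\left(I,d \right)} = I + 13 d$
$W = -1752$ ($W = -1755 + 3 = -1752$)
$F{\left(z \right)} = 45 z$ ($F{\left(z \right)} = \left(6 + 13 \cdot 3\right) z = \left(6 + 39\right) z = 45 z$)
$W + F{\left(92 \right)} = -1752 + 45 \cdot 92 = -1752 + 4140 = 2388$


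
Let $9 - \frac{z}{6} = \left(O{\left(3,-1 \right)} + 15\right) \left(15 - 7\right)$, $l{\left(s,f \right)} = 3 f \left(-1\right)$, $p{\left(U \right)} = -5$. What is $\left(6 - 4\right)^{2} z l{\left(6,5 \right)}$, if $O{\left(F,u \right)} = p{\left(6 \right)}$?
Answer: $25560$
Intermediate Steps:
$l{\left(s,f \right)} = - 3 f$
$O{\left(F,u \right)} = -5$
$z = -426$ ($z = 54 - 6 \left(-5 + 15\right) \left(15 - 7\right) = 54 - 6 \cdot 10 \cdot 8 = 54 - 480 = -426$)
$\left(6 - 4\right)^{2} z l{\left(6,5 \right)} = \left(6 - 4\right)^{2} \left(-426\right) \left(\left(-3\right) 5\right) = 2^{2} \left(-426\right) \left(-15\right) = 4 \left(-426\right) \left(-15\right) = \left(-1704\right) \left(-15\right) = 25560$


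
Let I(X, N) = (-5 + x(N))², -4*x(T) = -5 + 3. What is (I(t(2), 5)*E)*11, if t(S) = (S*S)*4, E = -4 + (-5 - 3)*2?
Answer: -4455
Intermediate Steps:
x(T) = ½ (x(T) = -(-5 + 3)/4 = -¼*(-2) = ½)
E = -20 (E = -4 - 8*2 = -4 - 16 = -20)
t(S) = 4*S² (t(S) = S²*4 = 4*S²)
I(X, N) = 81/4 (I(X, N) = (-5 + ½)² = (-9/2)² = 81/4)
(I(t(2), 5)*E)*11 = ((81/4)*(-20))*11 = -405*11 = -4455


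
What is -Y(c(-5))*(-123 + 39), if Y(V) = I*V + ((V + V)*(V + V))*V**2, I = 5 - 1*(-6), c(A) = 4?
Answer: 89712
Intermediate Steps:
I = 11 (I = 5 + 6 = 11)
Y(V) = 4*V**4 + 11*V (Y(V) = 11*V + ((V + V)*(V + V))*V**2 = 11*V + ((2*V)*(2*V))*V**2 = 11*V + (4*V**2)*V**2 = 11*V + 4*V**4 = 4*V**4 + 11*V)
-Y(c(-5))*(-123 + 39) = -4*(11 + 4*4**3)*(-123 + 39) = -4*(11 + 4*64)*(-84) = -4*(11 + 256)*(-84) = -4*267*(-84) = -1068*(-84) = -1*(-89712) = 89712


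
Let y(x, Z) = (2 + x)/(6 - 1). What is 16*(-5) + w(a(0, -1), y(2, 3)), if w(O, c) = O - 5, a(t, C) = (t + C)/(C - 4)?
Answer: -424/5 ≈ -84.800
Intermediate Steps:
a(t, C) = (C + t)/(-4 + C)
y(x, Z) = 2/5 + x/5 (y(x, Z) = (2 + x)/5 = (2 + x)*(1/5) = 2/5 + x/5)
w(O, c) = -5 + O
16*(-5) + w(a(0, -1), y(2, 3)) = 16*(-5) + (-5 + (-1 + 0)/(-4 - 1)) = -80 + (-5 - 1/(-5)) = -80 + (-5 - 1/5*(-1)) = -80 + (-5 + 1/5) = -80 - 24/5 = -424/5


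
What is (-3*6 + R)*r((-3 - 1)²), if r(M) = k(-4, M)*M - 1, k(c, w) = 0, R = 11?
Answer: 7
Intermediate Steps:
r(M) = -1 (r(M) = 0*M - 1 = 0 - 1 = -1)
(-3*6 + R)*r((-3 - 1)²) = (-3*6 + 11)*(-1) = (-18 + 11)*(-1) = -7*(-1) = 7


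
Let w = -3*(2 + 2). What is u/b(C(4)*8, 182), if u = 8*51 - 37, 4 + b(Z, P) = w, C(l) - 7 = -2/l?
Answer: -371/16 ≈ -23.188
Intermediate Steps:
C(l) = 7 - 2/l
w = -12 (w = -3*4 = -12)
b(Z, P) = -16 (b(Z, P) = -4 - 12 = -16)
u = 371 (u = 408 - 37 = 371)
u/b(C(4)*8, 182) = 371/(-16) = 371*(-1/16) = -371/16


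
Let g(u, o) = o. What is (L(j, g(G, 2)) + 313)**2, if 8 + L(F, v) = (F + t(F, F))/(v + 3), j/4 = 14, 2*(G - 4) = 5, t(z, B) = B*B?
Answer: 22250089/25 ≈ 8.9000e+5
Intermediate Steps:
t(z, B) = B**2
G = 13/2 (G = 4 + (1/2)*5 = 4 + 5/2 = 13/2 ≈ 6.5000)
j = 56 (j = 4*14 = 56)
L(F, v) = -8 + (F + F**2)/(3 + v) (L(F, v) = -8 + (F + F**2)/(v + 3) = -8 + (F + F**2)/(3 + v))
(L(j, g(G, 2)) + 313)**2 = ((-24 + 56 + 56**2 - 8*2)/(3 + 2) + 313)**2 = ((-24 + 56 + 3136 - 16)/5 + 313)**2 = ((1/5)*3152 + 313)**2 = (3152/5 + 313)**2 = (4717/5)**2 = 22250089/25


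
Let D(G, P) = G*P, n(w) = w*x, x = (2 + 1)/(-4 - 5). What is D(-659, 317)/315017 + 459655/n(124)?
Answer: -434423321377/39062108 ≈ -11121.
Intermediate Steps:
x = -⅓ (x = 3/(-9) = 3*(-⅑) = -⅓ ≈ -0.33333)
n(w) = -w/3 (n(w) = w*(-⅓) = -w/3)
D(-659, 317)/315017 + 459655/n(124) = -659*317/315017 + 459655/((-⅓*124)) = -208903*1/315017 + 459655/(-124/3) = -208903/315017 + 459655*(-3/124) = -208903/315017 - 1378965/124 = -434423321377/39062108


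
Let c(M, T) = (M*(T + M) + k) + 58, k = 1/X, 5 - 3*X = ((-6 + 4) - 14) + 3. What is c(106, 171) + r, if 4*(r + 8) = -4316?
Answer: 169999/6 ≈ 28333.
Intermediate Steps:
X = 6 (X = 5/3 - (((-6 + 4) - 14) + 3)/3 = 5/3 - ((-2 - 14) + 3)/3 = 5/3 - (-16 + 3)/3 = 5/3 - 1/3*(-13) = 5/3 + 13/3 = 6)
r = -1087 (r = -8 + (1/4)*(-4316) = -8 - 1079 = -1087)
k = 1/6 ≈ 0.16667
c(M, T) = 349/6 + M*(M + T) (c(M, T) = (M*(T + M) + 1/6) + 58 = (M*(M + T) + 1/6) + 58 = (1/6 + M*(M + T)) + 58 = 349/6 + M*(M + T))
c(106, 171) + r = (349/6 + 106**2 + 106*171) - 1087 = (349/6 + 11236 + 18126) - 1087 = 176521/6 - 1087 = 169999/6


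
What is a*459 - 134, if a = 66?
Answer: 30160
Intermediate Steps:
a*459 - 134 = 66*459 - 134 = 30294 - 134 = 30160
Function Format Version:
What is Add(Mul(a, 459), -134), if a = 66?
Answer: 30160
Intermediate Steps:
Add(Mul(a, 459), -134) = Add(Mul(66, 459), -134) = Add(30294, -134) = 30160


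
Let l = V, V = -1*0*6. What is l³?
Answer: 0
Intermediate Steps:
V = 0 (V = 0*6 = 0)
l = 0
l³ = 0³ = 0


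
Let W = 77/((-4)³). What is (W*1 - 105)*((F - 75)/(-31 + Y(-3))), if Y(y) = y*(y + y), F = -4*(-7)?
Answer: -319459/832 ≈ -383.97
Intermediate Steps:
F = 28
W = -77/64 (W = 77/(-64) = 77*(-1/64) = -77/64 ≈ -1.2031)
Y(y) = 2*y² (Y(y) = y*(2*y) = 2*y²)
(W*1 - 105)*((F - 75)/(-31 + Y(-3))) = (-77/64*1 - 105)*((28 - 75)/(-31 + 2*(-3)²)) = (-77/64 - 105)*(-47/(-31 + 2*9)) = -(-319459)/(64*(-31 + 18)) = -(-319459)/(64*(-13)) = -(-319459)*(-1)/(64*13) = -6797/64*47/13 = -319459/832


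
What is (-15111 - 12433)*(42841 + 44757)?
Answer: -2412799312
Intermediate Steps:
(-15111 - 12433)*(42841 + 44757) = -27544*87598 = -2412799312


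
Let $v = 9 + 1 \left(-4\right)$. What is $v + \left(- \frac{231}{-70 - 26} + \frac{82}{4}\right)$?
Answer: $\frac{893}{32} \approx 27.906$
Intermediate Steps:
$v = 5$ ($v = 9 - 4 = 5$)
$v + \left(- \frac{231}{-70 - 26} + \frac{82}{4}\right) = 5 + \left(- \frac{231}{-70 - 26} + \frac{82}{4}\right) = 5 + \left(- \frac{231}{-96} + 82 \cdot \frac{1}{4}\right) = 5 + \left(\left(-231\right) \left(- \frac{1}{96}\right) + \frac{41}{2}\right) = 5 + \left(\frac{77}{32} + \frac{41}{2}\right) = 5 + \frac{733}{32} = \frac{893}{32}$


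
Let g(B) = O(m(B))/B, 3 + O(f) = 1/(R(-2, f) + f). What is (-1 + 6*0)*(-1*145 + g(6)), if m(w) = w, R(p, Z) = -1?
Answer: 2182/15 ≈ 145.47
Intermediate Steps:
O(f) = -3 + 1/(-1 + f)
g(B) = (4 - 3*B)/(B*(-1 + B)) (g(B) = ((4 - 3*B)/(-1 + B))/B = (4 - 3*B)/(B*(-1 + B)))
(-1 + 6*0)*(-1*145 + g(6)) = (-1 + 6*0)*(-1*145 + (4 - 3*6)/(6*(-1 + 6))) = (-1 + 0)*(-145 + (⅙)*(4 - 18)/5) = -(-145 + (⅙)*(⅕)*(-14)) = -(-145 - 7/15) = -1*(-2182/15) = 2182/15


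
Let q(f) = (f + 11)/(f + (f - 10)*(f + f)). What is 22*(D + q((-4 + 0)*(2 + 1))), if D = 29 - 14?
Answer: 85129/258 ≈ 329.96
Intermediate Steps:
D = 15
q(f) = (11 + f)/(f + 2*f*(-10 + f)) (q(f) = (11 + f)/(f + (-10 + f)*(2*f)) = (11 + f)/(f + 2*f*(-10 + f)))
22*(D + q((-4 + 0)*(2 + 1))) = 22*(15 + (11 + (-4 + 0)*(2 + 1))/((((-4 + 0)*(2 + 1)))*(-19 + 2*((-4 + 0)*(2 + 1))))) = 22*(15 + (11 - 4*3)/(((-4*3))*(-19 + 2*(-4*3)))) = 22*(15 + (11 - 12)/((-12)*(-19 + 2*(-12)))) = 22*(15 - 1/12*(-1)/(-19 - 24)) = 22*(15 - 1/12*(-1)/(-43)) = 22*(15 - 1/12*(-1/43)*(-1)) = 22*(15 - 1/516) = 22*(7739/516) = 85129/258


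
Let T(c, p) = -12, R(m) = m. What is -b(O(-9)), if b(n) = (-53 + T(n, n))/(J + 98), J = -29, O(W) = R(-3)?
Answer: 65/69 ≈ 0.94203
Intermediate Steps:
O(W) = -3
b(n) = -65/69 (b(n) = (-53 - 12)/(-29 + 98) = -65/69)
-b(O(-9)) = -1*(-65/69) = 65/69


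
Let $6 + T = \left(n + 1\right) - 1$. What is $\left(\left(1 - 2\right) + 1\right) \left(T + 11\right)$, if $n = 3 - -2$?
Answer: $0$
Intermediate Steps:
$n = 5$ ($n = 3 + 2 = 5$)
$T = -1$ ($T = -6 + \left(\left(5 + 1\right) - 1\right) = -6 + \left(6 - 1\right) = -6 + 5 = -1$)
$\left(\left(1 - 2\right) + 1\right) \left(T + 11\right) = \left(\left(1 - 2\right) + 1\right) \left(-1 + 11\right) = \left(-1 + 1\right) 10 = 0 \cdot 10 = 0$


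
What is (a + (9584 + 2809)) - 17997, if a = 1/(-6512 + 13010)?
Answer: -36414791/6498 ≈ -5604.0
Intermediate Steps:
a = 1/6498 ≈ 0.00015389
(a + (9584 + 2809)) - 17997 = (1/6498 + (9584 + 2809)) - 17997 = (1/6498 + 12393) - 17997 = 80529715/6498 - 17997 = -36414791/6498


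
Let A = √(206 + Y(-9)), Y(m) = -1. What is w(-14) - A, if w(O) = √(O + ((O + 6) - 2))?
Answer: -√205 + 2*I*√6 ≈ -14.318 + 4.899*I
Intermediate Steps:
w(O) = √(4 + 2*O) (w(O) = √(O + ((6 + O) - 2)) = √(O + (4 + O)) = √(4 + 2*O))
A = √205 (A = √(206 - 1) = √205 ≈ 14.318)
w(-14) - A = √(4 + 2*(-14)) - √205 = √(4 - 28) - √205 = √(-24) - √205 = 2*I*√6 - √205 = -√205 + 2*I*√6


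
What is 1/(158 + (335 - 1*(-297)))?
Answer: 1/790 ≈ 0.0012658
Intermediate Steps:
1/(158 + (335 - 1*(-297))) = 1/(158 + (335 + 297)) = 1/(158 + 632) = 1/790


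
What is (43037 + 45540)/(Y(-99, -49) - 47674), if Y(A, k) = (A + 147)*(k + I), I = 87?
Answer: -88577/45850 ≈ -1.9319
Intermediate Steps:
Y(A, k) = (87 + k)*(147 + A) (Y(A, k) = (A + 147)*(k + 87) = (147 + A)*(87 + k) = (87 + k)*(147 + A))
(43037 + 45540)/(Y(-99, -49) - 47674) = (43037 + 45540)/((12789 + 87*(-99) + 147*(-49) - 99*(-49)) - 47674) = 88577/((12789 - 8613 - 7203 + 4851) - 47674) = 88577/(1824 - 47674) = 88577/(-45850) = 88577*(-1/45850) = -88577/45850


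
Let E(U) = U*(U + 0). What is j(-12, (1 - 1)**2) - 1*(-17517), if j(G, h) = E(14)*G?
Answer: 15165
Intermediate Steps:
E(U) = U**2 (E(U) = U*U = U**2)
j(G, h) = 196*G (j(G, h) = 14**2*G = 196*G)
j(-12, (1 - 1)**2) - 1*(-17517) = 196*(-12) - 1*(-17517) = -2352 + 17517 = 15165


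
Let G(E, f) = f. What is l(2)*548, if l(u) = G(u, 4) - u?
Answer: 1096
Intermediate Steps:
l(u) = 4 - u
l(2)*548 = (4 - 1*2)*548 = (4 - 2)*548 = 2*548 = 1096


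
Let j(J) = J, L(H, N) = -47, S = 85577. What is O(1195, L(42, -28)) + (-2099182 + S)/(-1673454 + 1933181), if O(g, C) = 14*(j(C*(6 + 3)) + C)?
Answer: -1711017265/259727 ≈ -6587.8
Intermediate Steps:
O(g, C) = 140*C (O(g, C) = 14*(C*(6 + 3) + C) = 14*(C*9 + C) = 14*(9*C + C) = 14*(10*C) = 140*C)
O(1195, L(42, -28)) + (-2099182 + S)/(-1673454 + 1933181) = 140*(-47) + (-2099182 + 85577)/(-1673454 + 1933181) = -6580 - 2013605/259727 = -1711017265/259727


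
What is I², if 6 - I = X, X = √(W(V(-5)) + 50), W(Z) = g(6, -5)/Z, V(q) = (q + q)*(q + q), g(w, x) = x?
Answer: 1719/20 - 18*√555/5 ≈ 1.1396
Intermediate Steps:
V(q) = 4*q² (V(q) = (2*q)*(2*q) = 4*q²)
W(Z) = -5/Z
X = 3*√555/10 (X = √(-5/(4*(-5)²) + 50) = √(-5/(4*25) + 50) = √(-5/100 + 50) = √(-5*1/100 + 50) = √(-1/20 + 50) = √(999/20) = 3*√555/10 ≈ 7.0675)
I = 6 - 3*√555/10 ≈ -1.0675
I² = (6 - 3*√555/10)²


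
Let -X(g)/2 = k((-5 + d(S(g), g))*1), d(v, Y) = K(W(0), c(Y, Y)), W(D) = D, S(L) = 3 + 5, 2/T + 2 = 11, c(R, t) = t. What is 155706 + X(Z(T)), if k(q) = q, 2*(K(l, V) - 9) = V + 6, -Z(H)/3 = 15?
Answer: 155737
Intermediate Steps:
T = 2/9 (T = 2/(-2 + 11) = 2/9 ≈ 0.22222)
Z(H) = -45 (Z(H) = -3*15 = -45)
S(L) = 8
K(l, V) = 12 + V/2 (K(l, V) = 9 + (V + 6)/2 = 9 + (6 + V)/2 = 9 + (3 + V/2) = 12 + V/2)
d(v, Y) = 12 + Y/2
X(g) = -14 - g (X(g) = -2*(-5 + (12 + g/2)) = -2*(7 + g/2) = -14 - g)
155706 + X(Z(T)) = 155706 + (-14 - 1*(-45)) = 155706 + (-14 + 45) = 155706 + 31 = 155737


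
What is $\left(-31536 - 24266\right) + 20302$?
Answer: $-35500$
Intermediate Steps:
$\left(-31536 - 24266\right) + 20302 = -55802 + 20302 = -35500$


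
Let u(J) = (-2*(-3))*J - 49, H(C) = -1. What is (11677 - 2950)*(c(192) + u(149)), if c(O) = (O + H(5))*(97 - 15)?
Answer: 144056589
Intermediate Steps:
c(O) = -82 + 82*O (c(O) = (O - 1)*(97 - 15) = (-1 + O)*82 = -82 + 82*O)
u(J) = -49 + 6*J (u(J) = 6*J - 49 = -49 + 6*J)
(11677 - 2950)*(c(192) + u(149)) = (11677 - 2950)*((-82 + 82*192) + (-49 + 6*149)) = 8727*((-82 + 15744) + (-49 + 894)) = 8727*(15662 + 845) = 8727*16507 = 144056589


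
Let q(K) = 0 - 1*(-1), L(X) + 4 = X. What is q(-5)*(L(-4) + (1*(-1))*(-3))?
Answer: -5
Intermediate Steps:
L(X) = -4 + X
q(K) = 1 (q(K) = 0 + 1 = 1)
q(-5)*(L(-4) + (1*(-1))*(-3)) = 1*((-4 - 4) + (1*(-1))*(-3)) = 1*(-8 - 1*(-3)) = 1*(-8 + 3) = 1*(-5) = -5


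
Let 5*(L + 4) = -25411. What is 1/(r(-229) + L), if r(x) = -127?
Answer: -5/26066 ≈ -0.00019182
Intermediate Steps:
L = -25431/5 (L = -4 + (⅕)*(-25411) = -4 - 25411/5 = -25431/5 ≈ -5086.2)
1/(r(-229) + L) = 1/(-127 - 25431/5) = 1/(-26066/5) = -5/26066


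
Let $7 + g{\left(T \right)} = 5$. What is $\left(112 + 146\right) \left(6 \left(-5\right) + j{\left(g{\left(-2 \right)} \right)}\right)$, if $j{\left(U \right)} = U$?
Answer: $-8256$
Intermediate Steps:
$g{\left(T \right)} = -2$ ($g{\left(T \right)} = -7 + 5 = -2$)
$\left(112 + 146\right) \left(6 \left(-5\right) + j{\left(g{\left(-2 \right)} \right)}\right) = \left(112 + 146\right) \left(6 \left(-5\right) - 2\right) = 258 \left(-30 - 2\right) = 258 \left(-32\right) = -8256$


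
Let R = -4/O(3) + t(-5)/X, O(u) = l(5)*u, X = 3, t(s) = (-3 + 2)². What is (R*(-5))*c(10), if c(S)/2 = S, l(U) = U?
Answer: -20/3 ≈ -6.6667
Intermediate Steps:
t(s) = 1 (t(s) = (-1)² = 1)
O(u) = 5*u
R = 1/15 (R = -4/(5*3) + 1/3 = -4/15 + 1*(⅓) = -4*1/15 + ⅓ = -4/15 + ⅓ = 1/15 ≈ 0.066667)
c(S) = 2*S
(R*(-5))*c(10) = ((1/15)*(-5))*(2*10) = -⅓*20 = -20/3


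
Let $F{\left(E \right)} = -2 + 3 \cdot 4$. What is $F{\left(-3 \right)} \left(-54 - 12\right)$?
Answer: $-660$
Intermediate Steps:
$F{\left(E \right)} = 10$ ($F{\left(E \right)} = -2 + 12 = 10$)
$F{\left(-3 \right)} \left(-54 - 12\right) = 10 \left(-54 - 12\right) = 10 \left(-66\right) = -660$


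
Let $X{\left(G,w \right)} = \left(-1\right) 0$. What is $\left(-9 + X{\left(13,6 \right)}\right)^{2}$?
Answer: $81$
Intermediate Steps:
$X{\left(G,w \right)} = 0$
$\left(-9 + X{\left(13,6 \right)}\right)^{2} = \left(-9 + 0\right)^{2} = \left(-9\right)^{2} = 81$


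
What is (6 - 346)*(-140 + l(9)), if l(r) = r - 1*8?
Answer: 47260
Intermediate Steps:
l(r) = -8 + r (l(r) = r - 8 = -8 + r)
(6 - 346)*(-140 + l(9)) = (6 - 346)*(-140 + (-8 + 9)) = -340*(-140 + 1) = -340*(-139) = 47260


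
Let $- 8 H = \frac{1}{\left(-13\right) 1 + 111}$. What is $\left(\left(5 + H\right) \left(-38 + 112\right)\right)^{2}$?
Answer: $\frac{21025870009}{153664} \approx 1.3683 \cdot 10^{5}$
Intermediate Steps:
$H = - \frac{1}{784}$ ($H = - \frac{1}{8 \left(\left(-13\right) 1 + 111\right)} = - \frac{1}{8 \left(-13 + 111\right)} = - \frac{1}{8 \cdot 98} = \left(- \frac{1}{8}\right) \frac{1}{98} = - \frac{1}{784} \approx -0.0012755$)
$\left(\left(5 + H\right) \left(-38 + 112\right)\right)^{2} = \left(\left(5 - \frac{1}{784}\right) \left(-38 + 112\right)\right)^{2} = \left(\frac{3919}{784} \cdot 74\right)^{2} = \left(\frac{145003}{392}\right)^{2} = \frac{21025870009}{153664}$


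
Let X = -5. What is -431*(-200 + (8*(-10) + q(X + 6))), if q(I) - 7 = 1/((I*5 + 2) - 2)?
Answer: 587884/5 ≈ 1.1758e+5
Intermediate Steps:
q(I) = 7 + 1/(5*I) (q(I) = 7 + 1/((I*5 + 2) - 2) = 7 + 1/((5*I + 2) - 2) = 7 + 1/((2 + 5*I) - 2) = 7 + 1/(5*I))
-431*(-200 + (8*(-10) + q(X + 6))) = -431*(-200 + (8*(-10) + (7 + 1/(5*(-5 + 6))))) = -431*(-200 + (-80 + (7 + (⅕)/1))) = -431*(-200 + (-80 + (7 + (⅕)*1))) = -431*(-200 + (-80 + (7 + ⅕))) = -431*(-200 + (-80 + 36/5)) = -431*(-200 - 364/5) = -431*(-1364/5) = 587884/5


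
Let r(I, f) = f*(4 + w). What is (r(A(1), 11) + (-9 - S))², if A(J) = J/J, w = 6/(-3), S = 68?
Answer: 3025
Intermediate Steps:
w = -2 (w = 6*(-⅓) = -2)
A(J) = 1
r(I, f) = 2*f (r(I, f) = f*(4 - 2) = f*2 = 2*f)
(r(A(1), 11) + (-9 - S))² = (2*11 + (-9 - 1*68))² = (22 + (-9 - 68))² = (22 - 77)² = (-55)² = 3025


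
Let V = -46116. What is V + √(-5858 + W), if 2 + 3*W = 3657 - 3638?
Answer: -46116 + I*√52671/3 ≈ -46116.0 + 76.5*I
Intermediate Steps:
W = 17/3 (W = -⅔ + (3657 - 3638)/3 = -⅔ + (⅓)*19 = -⅔ + 19/3 = 17/3 ≈ 5.6667)
V + √(-5858 + W) = -46116 + √(-5858 + 17/3) = -46116 + √(-17557/3) = -46116 + I*√52671/3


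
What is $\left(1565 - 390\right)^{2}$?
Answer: $1380625$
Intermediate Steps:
$\left(1565 - 390\right)^{2} = 1175^{2} = 1380625$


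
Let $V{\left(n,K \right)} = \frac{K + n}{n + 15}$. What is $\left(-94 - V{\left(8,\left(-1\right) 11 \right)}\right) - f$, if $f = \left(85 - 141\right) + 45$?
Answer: $- \frac{1906}{23} \approx -82.87$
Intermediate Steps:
$V{\left(n,K \right)} = \frac{K + n}{15 + n}$
$f = -11$ ($f = -56 + 45 = -11$)
$\left(-94 - V{\left(8,\left(-1\right) 11 \right)}\right) - f = \left(-94 - \frac{\left(-1\right) 11 + 8}{15 + 8}\right) - -11 = \left(-94 - \frac{-11 + 8}{23}\right) + 11 = \left(-94 - \frac{1}{23} \left(-3\right)\right) + 11 = \left(-94 - - \frac{3}{23}\right) + 11 = \left(-94 + \frac{3}{23}\right) + 11 = - \frac{2159}{23} + 11 = - \frac{1906}{23}$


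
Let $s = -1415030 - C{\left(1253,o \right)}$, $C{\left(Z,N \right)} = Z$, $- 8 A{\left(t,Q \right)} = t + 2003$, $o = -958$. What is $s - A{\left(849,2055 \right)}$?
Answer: $- \frac{2831853}{2} \approx -1.4159 \cdot 10^{6}$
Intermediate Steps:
$A{\left(t,Q \right)} = - \frac{2003}{8} - \frac{t}{8}$ ($A{\left(t,Q \right)} = - \frac{t + 2003}{8} = - \frac{2003 + t}{8} = - \frac{2003}{8} - \frac{t}{8}$)
$s = -1416283$ ($s = -1415030 - 1253 = -1416283$)
$s - A{\left(849,2055 \right)} = -1416283 - \left(- \frac{2003}{8} - \frac{849}{8}\right) = -1416283 - - \frac{713}{2} = -1416283 + \frac{713}{2} = - \frac{2831853}{2}$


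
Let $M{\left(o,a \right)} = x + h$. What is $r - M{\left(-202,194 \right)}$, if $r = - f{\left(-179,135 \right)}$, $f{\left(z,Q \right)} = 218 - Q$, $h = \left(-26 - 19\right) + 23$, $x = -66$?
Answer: $5$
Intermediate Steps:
$h = -22$ ($h = -45 + 23 = -22$)
$M{\left(o,a \right)} = -88$ ($M{\left(o,a \right)} = -66 - 22 = -88$)
$r = -83$ ($r = - (218 - 135) = \left(-1\right) 83 = -83$)
$r - M{\left(-202,194 \right)} = -83 - -88 = -83 + 88 = 5$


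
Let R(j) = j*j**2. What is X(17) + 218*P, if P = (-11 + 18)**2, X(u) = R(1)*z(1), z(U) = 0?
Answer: 10682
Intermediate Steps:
R(j) = j**3
X(u) = 0 (X(u) = 1**3*0 = 1*0 = 0)
P = 49 (P = 7**2 = 49)
X(17) + 218*P = 0 + 218*49 = 0 + 10682 = 10682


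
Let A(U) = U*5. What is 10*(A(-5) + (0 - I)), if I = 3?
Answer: -280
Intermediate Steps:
A(U) = 5*U
10*(A(-5) + (0 - I)) = 10*(5*(-5) + (0 - 1*3)) = 10*(-25 + (0 - 3)) = 10*(-25 - 3) = 10*(-28) = -280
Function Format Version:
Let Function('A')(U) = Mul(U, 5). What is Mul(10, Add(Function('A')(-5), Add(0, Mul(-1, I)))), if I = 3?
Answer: -280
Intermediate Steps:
Function('A')(U) = Mul(5, U)
Mul(10, Add(Function('A')(-5), Add(0, Mul(-1, I)))) = Mul(10, Add(Mul(5, -5), Add(0, Mul(-1, 3)))) = Mul(10, Add(-25, Add(0, -3))) = Mul(10, Add(-25, -3)) = Mul(10, -28) = -280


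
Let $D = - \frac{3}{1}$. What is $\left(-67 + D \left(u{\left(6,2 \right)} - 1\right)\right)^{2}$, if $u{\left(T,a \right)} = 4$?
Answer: $5776$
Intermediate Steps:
$D = -3$ ($D = \left(-3\right) 1 = -3$)
$\left(-67 + D \left(u{\left(6,2 \right)} - 1\right)\right)^{2} = \left(-67 - 3 \left(4 - 1\right)\right)^{2} = \left(-67 - 9\right)^{2} = \left(-76\right)^{2} = 5776$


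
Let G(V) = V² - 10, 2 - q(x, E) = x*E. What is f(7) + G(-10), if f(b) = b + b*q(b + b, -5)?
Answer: 601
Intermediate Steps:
q(x, E) = 2 - E*x (q(x, E) = 2 - x*E = 2 - E*x)
f(b) = b + b*(2 + 10*b) (f(b) = b + b*(2 - 1*(-5)*(b + b)) = b + b*(2 - 1*(-5)*2*b) = b + b*(2 + 10*b))
G(V) = -10 + V²
f(7) + G(-10) = 7*(3 + 10*7) + (-10 + (-10)²) = 7*(3 + 70) + (-10 + 100) = 7*73 + 90 = 511 + 90 = 601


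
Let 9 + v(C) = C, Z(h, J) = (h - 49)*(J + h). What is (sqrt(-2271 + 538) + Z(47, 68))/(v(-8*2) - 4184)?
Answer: 10/183 - I*sqrt(1733)/4209 ≈ 0.054645 - 0.0098905*I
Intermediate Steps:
Z(h, J) = (-49 + h)*(J + h)
v(C) = -9 + C
(sqrt(-2271 + 538) + Z(47, 68))/(v(-8*2) - 4184) = (sqrt(-2271 + 538) + (47**2 - 49*68 - 49*47 + 68*47))/((-9 - 8*2) - 4184) = (sqrt(-1733) + (2209 - 3332 - 2303 + 3196))/((-9 - 16) - 4184) = (I*sqrt(1733) - 230)/(-25 - 4184) = (-230 + I*sqrt(1733))/(-4209) = (-230 + I*sqrt(1733))*(-1/4209) = 10/183 - I*sqrt(1733)/4209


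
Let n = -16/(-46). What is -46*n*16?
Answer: -256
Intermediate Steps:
n = 8/23 (n = -16*(-1/46) = 8/23 ≈ 0.34783)
-46*n*16 = -46*8/23*16 = -16*16 = -256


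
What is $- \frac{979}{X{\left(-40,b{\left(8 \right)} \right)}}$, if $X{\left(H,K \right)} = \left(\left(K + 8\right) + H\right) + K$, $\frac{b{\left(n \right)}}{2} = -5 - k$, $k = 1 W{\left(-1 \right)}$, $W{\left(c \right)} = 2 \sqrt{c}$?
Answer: $\frac{12727}{692} - \frac{979 i}{346} \approx 18.392 - 2.8295 i$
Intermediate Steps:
$k = 2 i$ ($k = 1 \cdot 2 \sqrt{-1} = 1 \cdot 2 i = 2 i \approx 2.0 i$)
$b{\left(n \right)} = -10 - 4 i$ ($b{\left(n \right)} = 2 \left(-5 - 2 i\right) = -10 - 4 i$)
$X{\left(H,K \right)} = 8 + H + 2 K$ ($X{\left(H,K \right)} = \left(\left(8 + K\right) + H\right) + K = \left(8 + H + K\right) + K = 8 + H + 2 K$)
$- \frac{979}{X{\left(-40,b{\left(8 \right)} \right)}} = - \frac{979}{8 - 40 + 2 \left(-10 - 4 i\right)} = - \frac{979}{8 - 40 - \left(20 + 8 i\right)} = - \frac{979}{-52 - 8 i} = - 979 \frac{-52 + 8 i}{2768} = - \frac{979 \left(-52 + 8 i\right)}{2768}$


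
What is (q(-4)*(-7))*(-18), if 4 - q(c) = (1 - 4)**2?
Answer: -630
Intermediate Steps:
q(c) = -5 (q(c) = 4 - (1 - 4)**2 = 4 - 1*(-3)**2 = 4 - 1*9 = 4 - 9 = -5)
(q(-4)*(-7))*(-18) = -5*(-7)*(-18) = 35*(-18) = -630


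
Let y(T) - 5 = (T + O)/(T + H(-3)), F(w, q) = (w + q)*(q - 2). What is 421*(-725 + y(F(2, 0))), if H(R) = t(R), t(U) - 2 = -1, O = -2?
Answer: -302278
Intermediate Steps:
t(U) = 1 (t(U) = 2 - 1 = 1)
H(R) = 1
F(w, q) = (-2 + q)*(q + w) (F(w, q) = (q + w)*(-2 + q) = (-2 + q)*(q + w))
y(T) = 5 + (-2 + T)/(1 + T) (y(T) = 5 + (T - 2)/(T + 1) = 5 + (-2 + T)/(1 + T))
421*(-725 + y(F(2, 0))) = 421*(-725 + 3*(1 + 2*(0² - 2*0 - 2*2 + 0*2))/(1 + (0² - 2*0 - 2*2 + 0*2))) = 421*(-725 + 3*(1 + 2*(0 + 0 - 4 + 0))/(1 + (0 + 0 - 4 + 0))) = 421*(-725 + 3*(1 + 2*(-4))/(1 - 4)) = 421*(-725 + 3*(1 - 8)/(-3)) = 421*(-725 + 3*(-⅓)*(-7)) = 421*(-725 + 7) = 421*(-718) = -302278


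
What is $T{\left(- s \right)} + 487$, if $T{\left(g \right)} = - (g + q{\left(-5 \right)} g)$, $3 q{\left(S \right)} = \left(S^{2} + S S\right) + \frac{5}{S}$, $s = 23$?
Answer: $\frac{2657}{3} \approx 885.67$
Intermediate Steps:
$q{\left(S \right)} = \frac{2 S^{2}}{3} + \frac{5}{3 S}$ ($q{\left(S \right)} = \frac{\left(S^{2} + S S\right) + \frac{5}{S}}{3} = \frac{\left(S^{2} + S^{2}\right) + \frac{5}{S}}{3} = \frac{2 S^{2} + \frac{5}{S}}{3} = \frac{2 S^{2}}{3} + \frac{5}{3 S}$)
$T{\left(g \right)} = - \frac{52 g}{3}$ ($T{\left(g \right)} = - (g + \frac{5 + 2 \left(-5\right)^{3}}{3 \left(-5\right)} g) = - (g + \frac{1}{3} \left(- \frac{1}{5}\right) \left(5 + 2 \left(-125\right)\right) g) = - (g + \frac{1}{3} \left(- \frac{1}{5}\right) \left(5 - 250\right) g) = - (g + \frac{1}{3} \left(- \frac{1}{5}\right) \left(-245\right) g) = - (g + \frac{49 g}{3}) = - \frac{52 g}{3}$)
$T{\left(- s \right)} + 487 = - \frac{52 \left(\left(-1\right) 23\right)}{3} + 487 = \left(- \frac{52}{3}\right) \left(-23\right) + 487 = \frac{1196}{3} + 487 = \frac{2657}{3}$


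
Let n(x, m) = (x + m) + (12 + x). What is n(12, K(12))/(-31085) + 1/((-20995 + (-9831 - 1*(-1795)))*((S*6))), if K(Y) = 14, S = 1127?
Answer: -1963082437/1220444485974 ≈ -0.0016085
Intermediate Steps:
n(x, m) = 12 + m + 2*x (n(x, m) = (m + x) + (12 + x) = 12 + m + 2*x)
n(12, K(12))/(-31085) + 1/((-20995 + (-9831 - 1*(-1795)))*((S*6))) = (12 + 14 + 2*12)/(-31085) + 1/((-20995 + (-9831 - 1*(-1795)))*((1127*6))) = (12 + 14 + 24)*(-1/31085) + 1/((-20995 + (-9831 + 1795))*6762) = 50*(-1/31085) + (1/6762)/(-20995 - 8036) = -10/6217 + (1/6762)/(-29031) = -10/6217 - 1/29031*1/6762 = -10/6217 - 1/196307622 = -1963082437/1220444485974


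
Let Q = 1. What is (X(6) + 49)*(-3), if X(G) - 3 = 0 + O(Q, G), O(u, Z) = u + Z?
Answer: -177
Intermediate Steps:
O(u, Z) = Z + u
X(G) = 4 + G (X(G) = 3 + (0 + (G + 1)) = 3 + (0 + (1 + G)) = 3 + (1 + G) = 4 + G)
(X(6) + 49)*(-3) = ((4 + 6) + 49)*(-3) = (10 + 49)*(-3) = 59*(-3) = -177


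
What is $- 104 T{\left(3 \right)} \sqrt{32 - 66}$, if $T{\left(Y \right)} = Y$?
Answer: $- 312 i \sqrt{34} \approx - 1819.3 i$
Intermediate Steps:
$- 104 T{\left(3 \right)} \sqrt{32 - 66} = \left(-104\right) 3 \sqrt{32 - 66} = - 312 \sqrt{-34} = - 312 i \sqrt{34}$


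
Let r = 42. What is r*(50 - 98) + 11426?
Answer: 9410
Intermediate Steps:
r*(50 - 98) + 11426 = 42*(50 - 98) + 11426 = 42*(-48) + 11426 = -2016 + 11426 = 9410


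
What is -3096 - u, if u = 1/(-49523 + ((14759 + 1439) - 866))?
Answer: -105855335/34191 ≈ -3096.0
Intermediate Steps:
u = -1/34191 (u = 1/(-49523 + (16198 - 866)) = 1/(-49523 + 15332) = 1/(-34191) = -1/34191 ≈ -2.9247e-5)
-3096 - u = -3096 - 1*(-1/34191) = -3096 + 1/34191 = -105855335/34191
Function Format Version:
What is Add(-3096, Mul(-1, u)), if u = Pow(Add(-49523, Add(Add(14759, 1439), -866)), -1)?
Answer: Rational(-105855335, 34191) ≈ -3096.0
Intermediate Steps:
u = Rational(-1, 34191) (u = Pow(Add(-49523, Add(16198, -866)), -1) = Pow(Add(-49523, 15332), -1) = Pow(-34191, -1) = Rational(-1, 34191) ≈ -2.9247e-5)
Add(-3096, Mul(-1, u)) = Add(-3096, Mul(-1, Rational(-1, 34191))) = Add(-3096, Rational(1, 34191)) = Rational(-105855335, 34191)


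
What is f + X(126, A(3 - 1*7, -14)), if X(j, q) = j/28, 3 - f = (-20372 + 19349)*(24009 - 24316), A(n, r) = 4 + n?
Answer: -628107/2 ≈ -3.1405e+5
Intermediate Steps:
f = -314058 (f = 3 - (-20372 + 19349)*(24009 - 24316) = 3 - (-1023)*(-307) = 3 - 1*314061 = 3 - 314061 = -314058)
X(j, q) = j/28 (X(j, q) = j*(1/28) = j/28)
f + X(126, A(3 - 1*7, -14)) = -314058 + (1/28)*126 = -314058 + 9/2 = -628107/2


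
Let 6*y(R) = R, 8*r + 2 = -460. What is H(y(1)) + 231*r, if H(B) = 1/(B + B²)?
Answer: -373383/28 ≈ -13335.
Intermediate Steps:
r = -231/4 (r = -¼ + (⅛)*(-460) = -¼ - 115/2 = -231/4 ≈ -57.750)
y(R) = R/6
H(y(1)) + 231*r = 1/((((⅙)*1))*(1 + (⅙)*1)) + 231*(-231/4) = 1/((⅙)*(1 + ⅙)) - 53361/4 = 6/(7/6) - 53361/4 = 6*(6/7) - 53361/4 = 36/7 - 53361/4 = -373383/28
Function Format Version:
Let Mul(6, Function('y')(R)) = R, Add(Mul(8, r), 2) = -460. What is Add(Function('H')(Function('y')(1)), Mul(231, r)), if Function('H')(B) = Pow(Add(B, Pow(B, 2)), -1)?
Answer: Rational(-373383, 28) ≈ -13335.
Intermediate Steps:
r = Rational(-231, 4) (r = Add(Rational(-1, 4), Mul(Rational(1, 8), -460)) = Add(Rational(-1, 4), Rational(-115, 2)) = Rational(-231, 4) ≈ -57.750)
Function('y')(R) = Mul(Rational(1, 6), R)
Add(Function('H')(Function('y')(1)), Mul(231, r)) = Add(Mul(Pow(Mul(Rational(1, 6), 1), -1), Pow(Add(1, Mul(Rational(1, 6), 1)), -1)), Mul(231, Rational(-231, 4))) = Add(Mul(Pow(Rational(1, 6), -1), Pow(Add(1, Rational(1, 6)), -1)), Rational(-53361, 4)) = Add(Mul(6, Pow(Rational(7, 6), -1)), Rational(-53361, 4)) = Add(Mul(6, Rational(6, 7)), Rational(-53361, 4)) = Add(Rational(36, 7), Rational(-53361, 4)) = Rational(-373383, 28)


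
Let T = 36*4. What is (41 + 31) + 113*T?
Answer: 16344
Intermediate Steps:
T = 144
(41 + 31) + 113*T = (41 + 31) + 113*144 = 72 + 16272 = 16344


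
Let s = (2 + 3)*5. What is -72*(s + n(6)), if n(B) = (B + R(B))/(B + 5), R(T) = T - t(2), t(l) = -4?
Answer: -20952/11 ≈ -1904.7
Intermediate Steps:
s = 25 (s = 5*5 = 25)
R(T) = 4 + T (R(T) = T - 1*(-4) = T + 4 = 4 + T)
n(B) = (4 + 2*B)/(5 + B) (n(B) = (B + (4 + B))/(B + 5) = (4 + 2*B)/(5 + B))
-72*(s + n(6)) = -72*(25 + 2*(2 + 6)/(5 + 6)) = -72*(25 + 2*8/11) = -72*(25 + 2*(1/11)*8) = -72*(25 + 16/11) = -72*291/11 = -20952/11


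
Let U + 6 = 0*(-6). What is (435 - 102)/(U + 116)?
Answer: 333/110 ≈ 3.0273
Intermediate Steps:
U = -6 (U = -6 + 0*(-6) = -6 + 0 = -6)
(435 - 102)/(U + 116) = (435 - 102)/(-6 + 116) = 333/110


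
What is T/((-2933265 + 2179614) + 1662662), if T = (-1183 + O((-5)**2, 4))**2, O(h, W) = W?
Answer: 1390041/909011 ≈ 1.5292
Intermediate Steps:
T = 1390041 (T = (-1183 + 4)**2 = (-1179)**2 = 1390041)
T/((-2933265 + 2179614) + 1662662) = 1390041/((-2933265 + 2179614) + 1662662) = 1390041/(-753651 + 1662662) = 1390041/909011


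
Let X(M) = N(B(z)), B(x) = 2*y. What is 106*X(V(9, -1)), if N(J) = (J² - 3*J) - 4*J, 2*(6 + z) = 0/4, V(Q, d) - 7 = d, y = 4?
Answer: 848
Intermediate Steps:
V(Q, d) = 7 + d
z = -6 (z = -6 + (0/4)/2 = -6 + (0*(¼))/2 = -6 + (½)*0 = -6 + 0 = -6)
B(x) = 8 (B(x) = 2*4 = 8)
N(J) = J² - 7*J
X(M) = 8 (X(M) = 8*(-7 + 8) = 8*1 = 8)
106*X(V(9, -1)) = 106*8 = 848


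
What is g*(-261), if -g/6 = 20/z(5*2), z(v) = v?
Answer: 3132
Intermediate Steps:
g = -12 (g = -120/(5*2) = -120/10 = -6*2 = -12)
g*(-261) = -12*(-261) = 3132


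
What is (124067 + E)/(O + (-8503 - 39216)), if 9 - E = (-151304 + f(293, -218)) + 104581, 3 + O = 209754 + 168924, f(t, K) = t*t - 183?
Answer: 85133/330956 ≈ 0.25723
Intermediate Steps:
f(t, K) = -183 + t**2 (f(t, K) = t**2 - 183 = -183 + t**2)
O = 378675 (O = -3 + (209754 + 168924) = -3 + 378678 = 378675)
E = -38934 (E = 9 - ((-151304 + (-183 + 293**2)) + 104581) = 9 - ((-151304 + (-183 + 85849)) + 104581) = 9 - ((-151304 + 85666) + 104581) = 9 - (-65638 + 104581) = 9 - 1*38943 = 9 - 38943 = -38934)
(124067 + E)/(O + (-8503 - 39216)) = (124067 - 38934)/(378675 + (-8503 - 39216)) = 85133/(378675 - 47719) = 85133/330956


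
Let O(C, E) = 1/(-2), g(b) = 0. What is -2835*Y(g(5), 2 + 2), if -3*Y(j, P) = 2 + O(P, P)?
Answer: 2835/2 ≈ 1417.5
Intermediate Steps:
O(C, E) = -½
Y(j, P) = -½ (Y(j, P) = -(2 - ½)/3 = -⅓*3/2 = -½)
-2835*Y(g(5), 2 + 2) = -2835*(-½) = 2835/2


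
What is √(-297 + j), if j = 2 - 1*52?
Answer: I*√347 ≈ 18.628*I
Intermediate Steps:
j = -50 (j = 2 - 52 = -50)
√(-297 + j) = √(-297 - 50) = √(-347) = I*√347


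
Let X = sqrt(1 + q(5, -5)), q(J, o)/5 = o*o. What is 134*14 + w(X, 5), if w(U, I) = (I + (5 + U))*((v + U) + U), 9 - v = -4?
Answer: 2258 + 99*sqrt(14) ≈ 2628.4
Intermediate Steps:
q(J, o) = 5*o**2 (q(J, o) = 5*(o*o) = 5*o**2)
v = 13 (v = 9 - 1*(-4) = 9 + 4 = 13)
X = 3*sqrt(14) (X = sqrt(1 + 5*(-5)**2) = sqrt(1 + 5*25) = sqrt(1 + 125) = sqrt(126) = 3*sqrt(14) ≈ 11.225)
w(U, I) = (13 + 2*U)*(5 + I + U) (w(U, I) = (I + (5 + U))*((13 + U) + U) = (5 + I + U)*(13 + 2*U) = (13 + 2*U)*(5 + I + U))
134*14 + w(X, 5) = 134*14 + (65 + 2*(3*sqrt(14))**2 + 13*5 + 23*(3*sqrt(14)) + 2*5*(3*sqrt(14))) = 1876 + (65 + 2*126 + 65 + 69*sqrt(14) + 30*sqrt(14)) = 1876 + (65 + 252 + 65 + 69*sqrt(14) + 30*sqrt(14)) = 1876 + (382 + 99*sqrt(14)) = 2258 + 99*sqrt(14)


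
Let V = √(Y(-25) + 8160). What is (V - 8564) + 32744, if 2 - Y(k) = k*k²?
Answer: 24180 + 3*√2643 ≈ 24334.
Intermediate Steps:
Y(k) = 2 - k³ (Y(k) = 2 - k*k² = 2 - k³)
V = 3*√2643 (V = √((2 - 1*(-25)³) + 8160) = √((2 - 1*(-15625)) + 8160) = √((2 + 15625) + 8160) = √(15627 + 8160) = √23787 = 3*√2643 ≈ 154.23)
(V - 8564) + 32744 = (3*√2643 - 8564) + 32744 = (-8564 + 3*√2643) + 32744 = 24180 + 3*√2643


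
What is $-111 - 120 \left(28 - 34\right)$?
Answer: $609$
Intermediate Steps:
$-111 - 120 \left(28 - 34\right) = -111 - -720 = -111 + 720 = 609$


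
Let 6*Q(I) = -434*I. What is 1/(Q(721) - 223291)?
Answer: -3/826330 ≈ -3.6305e-6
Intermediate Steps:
Q(I) = -217*I/3 (Q(I) = (-434*I)/6 = -217*I/3)
1/(Q(721) - 223291) = 1/(-217/3*721 - 223291) = 1/(-156457/3 - 223291) = 1/(-826330/3) = -3/826330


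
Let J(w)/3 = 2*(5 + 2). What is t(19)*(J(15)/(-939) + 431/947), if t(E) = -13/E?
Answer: -1581385/5631809 ≈ -0.28080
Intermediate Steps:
J(w) = 42 (J(w) = 3*(2*(5 + 2)) = 3*(2*7) = 3*14 = 42)
t(19)*(J(15)/(-939) + 431/947) = (-13/19)*(42/(-939) + 431/947) = (-13*1/19)*(42*(-1/939) + 431*(1/947)) = -13*(-14/313 + 431/947)/19 = -13/19*121645/296411 = -1581385/5631809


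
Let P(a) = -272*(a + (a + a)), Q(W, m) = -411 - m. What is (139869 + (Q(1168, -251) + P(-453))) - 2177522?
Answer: -1668165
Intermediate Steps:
P(a) = -816*a (P(a) = -272*(a + 2*a) = -816*a)
(139869 + (Q(1168, -251) + P(-453))) - 2177522 = (139869 + ((-411 - 1*(-251)) - 816*(-453))) - 2177522 = (139869 + ((-411 + 251) + 369648)) - 2177522 = (139869 + (-160 + 369648)) - 2177522 = (139869 + 369488) - 2177522 = 509357 - 2177522 = -1668165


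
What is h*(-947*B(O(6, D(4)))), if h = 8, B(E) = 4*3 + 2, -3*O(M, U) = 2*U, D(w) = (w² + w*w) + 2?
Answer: -106064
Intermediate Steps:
D(w) = 2 + 2*w² (D(w) = (w² + w²) + 2 = 2*w² + 2 = 2 + 2*w²)
O(M, U) = -2*U/3
B(E) = 14 (B(E) = 12 + 2 = 14)
h*(-947*B(O(6, D(4)))) = 8*(-947*14) = 8*(-13258) = -106064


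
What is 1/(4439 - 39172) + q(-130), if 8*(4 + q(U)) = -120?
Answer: -659928/34733 ≈ -19.000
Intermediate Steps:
q(U) = -19 (q(U) = -4 + (1/8)*(-120) = -4 - 15 = -19)
1/(4439 - 39172) + q(-130) = 1/(4439 - 39172) - 19 = 1/(-34733) - 19 = -1/34733 - 19 = -659928/34733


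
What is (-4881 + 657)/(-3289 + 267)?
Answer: 2112/1511 ≈ 1.3977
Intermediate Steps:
(-4881 + 657)/(-3289 + 267) = -4224/(-3022) = -4224*(-1/3022) = 2112/1511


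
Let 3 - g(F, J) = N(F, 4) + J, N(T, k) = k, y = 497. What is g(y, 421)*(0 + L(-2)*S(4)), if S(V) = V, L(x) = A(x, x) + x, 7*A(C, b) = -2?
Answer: 27008/7 ≈ 3858.3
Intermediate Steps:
A(C, b) = -2/7 (A(C, b) = (1/7)*(-2) = -2/7)
L(x) = -2/7 + x
g(F, J) = -1 - J (g(F, J) = 3 - (4 + J) = 3 + (-4 - J) = -1 - J)
g(y, 421)*(0 + L(-2)*S(4)) = (-1 - 1*421)*(0 + (-2/7 - 2)*4) = (-1 - 421)*(0 - 16/7*4) = -422*(0 - 64/7) = -422*(-64/7) = 27008/7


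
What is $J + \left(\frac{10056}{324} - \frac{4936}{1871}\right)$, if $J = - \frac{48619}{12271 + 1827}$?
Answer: $\frac{17769271325}{712188666} \approx 24.95$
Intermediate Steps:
$J = - \frac{48619}{14098} \approx -3.4486$
$J + \left(\frac{10056}{324} - \frac{4936}{1871}\right) = - \frac{48619}{14098} + \left(\frac{10056}{324} - \frac{4936}{1871}\right) = - \frac{48619}{14098} + \left(10056 \cdot \frac{1}{324} - \frac{4936}{1871}\right) = - \frac{48619}{14098} + \left(\frac{838}{27} - \frac{4936}{1871}\right) = - \frac{48619}{14098} + \frac{1434626}{50517} = \frac{17769271325}{712188666}$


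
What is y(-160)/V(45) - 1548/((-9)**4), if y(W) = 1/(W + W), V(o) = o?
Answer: -275281/1166400 ≈ -0.23601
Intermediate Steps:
y(W) = 1/(2*W)
y(-160)/V(45) - 1548/((-9)**4) = ((1/2)/(-160))/45 - 1548/((-9)**4) = ((1/2)*(-1/160))*(1/45) - 1548/6561 = -1/320*1/45 - 1548*1/6561 = -1/14400 - 172/729 = -275281/1166400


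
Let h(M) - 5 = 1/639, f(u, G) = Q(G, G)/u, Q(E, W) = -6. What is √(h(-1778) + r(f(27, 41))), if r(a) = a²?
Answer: 2*√515602/639 ≈ 2.2474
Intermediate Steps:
f(u, G) = -6/u
h(M) = 3196/639 (h(M) = 5 + 1/639 = 3196/639)
√(h(-1778) + r(f(27, 41))) = √(3196/639 + (-6/27)²) = √(3196/639 + (-6*1/27)²) = √(3196/639 + (-2/9)²) = √(3196/639 + 4/81) = √(29048/5751) = 2*√515602/639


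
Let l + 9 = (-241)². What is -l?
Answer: -58072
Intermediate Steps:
l = 58072 (l = -9 + (-241)² = -9 + 58081 = 58072)
-l = -1*58072 = -58072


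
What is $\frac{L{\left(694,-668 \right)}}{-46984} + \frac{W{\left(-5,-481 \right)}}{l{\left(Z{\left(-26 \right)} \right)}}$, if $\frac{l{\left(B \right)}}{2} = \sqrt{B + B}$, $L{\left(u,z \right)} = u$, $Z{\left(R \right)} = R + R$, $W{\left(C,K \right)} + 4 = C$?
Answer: $- \frac{347}{23492} + \frac{9 i \sqrt{26}}{104} \approx -0.014771 + 0.44126 i$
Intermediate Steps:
$W{\left(C,K \right)} = -4 + C$
$Z{\left(R \right)} = 2 R$
$l{\left(B \right)} = 2 \sqrt{2} \sqrt{B}$ ($l{\left(B \right)} = 2 \sqrt{B + B} = 2 \sqrt{2 B} = 2 \sqrt{2} \sqrt{B}$)
$\frac{L{\left(694,-668 \right)}}{-46984} + \frac{W{\left(-5,-481 \right)}}{l{\left(Z{\left(-26 \right)} \right)}} = \frac{694}{-46984} + \frac{-4 - 5}{2 \sqrt{2} \sqrt{2 \left(-26\right)}} = 694 \left(- \frac{1}{46984}\right) - \frac{9}{2 \sqrt{2} \sqrt{-52}} = - \frac{347}{23492} - \frac{9}{2 \sqrt{2} \cdot 2 i \sqrt{13}} = - \frac{347}{23492} - \frac{9}{4 i \sqrt{26}} = - \frac{347}{23492} - 9 \left(- \frac{i \sqrt{26}}{104}\right) = - \frac{347}{23492} + \frac{9 i \sqrt{26}}{104}$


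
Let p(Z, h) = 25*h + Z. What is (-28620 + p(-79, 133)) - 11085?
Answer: -36459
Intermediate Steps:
p(Z, h) = Z + 25*h
(-28620 + p(-79, 133)) - 11085 = (-28620 + (-79 + 25*133)) - 11085 = (-28620 + (-79 + 3325)) - 11085 = (-28620 + 3246) - 11085 = -25374 - 11085 = -36459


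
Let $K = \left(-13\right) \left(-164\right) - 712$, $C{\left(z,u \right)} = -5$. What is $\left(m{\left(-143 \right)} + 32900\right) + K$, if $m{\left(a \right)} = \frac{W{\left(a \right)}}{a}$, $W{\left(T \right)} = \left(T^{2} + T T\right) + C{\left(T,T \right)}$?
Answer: $\frac{4866867}{143} \approx 34034.0$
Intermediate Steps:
$W{\left(T \right)} = -5 + 2 T^{2}$ ($W{\left(T \right)} = \left(T^{2} + T T\right) - 5 = \left(T^{2} + T^{2}\right) - 5 = 2 T^{2} - 5 = -5 + 2 T^{2}$)
$K = 1420$ ($K = 2132 - 712 = 1420$)
$m{\left(a \right)} = \frac{-5 + 2 a^{2}}{a}$
$\left(m{\left(-143 \right)} + 32900\right) + K = \left(\left(- \frac{5}{-143} + 2 \left(-143\right)\right) + 32900\right) + 1420 = \left(\left(\left(-5\right) \left(- \frac{1}{143}\right) - 286\right) + 32900\right) + 1420 = \left(\left(\frac{5}{143} - 286\right) + 32900\right) + 1420 = \left(- \frac{40893}{143} + 32900\right) + 1420 = \frac{4663807}{143} + 1420 = \frac{4866867}{143}$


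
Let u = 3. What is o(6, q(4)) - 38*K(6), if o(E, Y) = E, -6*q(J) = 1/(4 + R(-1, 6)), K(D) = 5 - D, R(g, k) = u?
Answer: 44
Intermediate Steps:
R(g, k) = 3
q(J) = -1/42 (q(J) = -1/(6*(4 + 3)) = -1/6/7 = -1/6*1/7 = -1/42)
o(6, q(4)) - 38*K(6) = 6 - 38*(5 - 1*6) = 6 - 38*(5 - 6) = 6 - 38*(-1) = 6 + 38 = 44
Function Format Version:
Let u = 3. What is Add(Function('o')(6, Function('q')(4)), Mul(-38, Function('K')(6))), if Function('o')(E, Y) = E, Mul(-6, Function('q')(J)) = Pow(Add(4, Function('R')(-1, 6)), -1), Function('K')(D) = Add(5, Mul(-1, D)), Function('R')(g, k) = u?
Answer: 44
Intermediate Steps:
Function('R')(g, k) = 3
Function('q')(J) = Rational(-1, 42) (Function('q')(J) = Mul(Rational(-1, 6), Pow(Add(4, 3), -1)) = Mul(Rational(-1, 6), Pow(7, -1)) = Mul(Rational(-1, 6), Rational(1, 7)) = Rational(-1, 42))
Add(Function('o')(6, Function('q')(4)), Mul(-38, Function('K')(6))) = Add(6, Mul(-38, Add(5, Mul(-1, 6)))) = Add(6, Mul(-38, Add(5, -6))) = Add(6, Mul(-38, -1)) = Add(6, 38) = 44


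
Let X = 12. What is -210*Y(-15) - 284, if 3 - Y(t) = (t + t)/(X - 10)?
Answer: -4064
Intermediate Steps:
Y(t) = 3 - t (Y(t) = 3 - (t + t)/(12 - 10) = 3 - 2*t/2 = 3 - t)
-210*Y(-15) - 284 = -210*(3 - 1*(-15)) - 284 = -210*(3 + 15) - 284 = -210*18 - 284 = -3780 - 284 = -4064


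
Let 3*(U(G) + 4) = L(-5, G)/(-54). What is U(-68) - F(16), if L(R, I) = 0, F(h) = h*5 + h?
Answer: -100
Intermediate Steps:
F(h) = 6*h (F(h) = 5*h + h = 6*h)
U(G) = -4 (U(G) = -4 + (0/(-54))/3 = -4 + (0*(-1/54))/3 = -4 + (⅓)*0 = -4 + 0 = -4)
U(-68) - F(16) = -4 - 6*16 = -4 - 1*96 = -4 - 96 = -100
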